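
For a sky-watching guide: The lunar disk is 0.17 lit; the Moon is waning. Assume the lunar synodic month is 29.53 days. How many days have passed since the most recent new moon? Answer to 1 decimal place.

Invert f = (1 − cos θ)/2 to get cos θ = 1 − 2(0.17) = 0.660, hence θ₀ = arccos 0.660 = 48.7°.
Waning ⇒ past full, so θ = 360° − 48.7° = 311.3°.
That fraction of the synodic month is 311.3/360 × 29.53 d ≈ 25.54 d.

25.5 days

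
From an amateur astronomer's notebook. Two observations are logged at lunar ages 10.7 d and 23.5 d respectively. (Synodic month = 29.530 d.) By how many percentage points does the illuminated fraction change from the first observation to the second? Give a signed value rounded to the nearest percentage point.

First observation: θ = 360°·10.7/29.530 = 130.4°, so f = 0.824.
Second observation: θ = 286.5°, f = 0.358.
Δf = 0.358 − 0.824 = -0.466, i.e. -47 pp.

-47 pp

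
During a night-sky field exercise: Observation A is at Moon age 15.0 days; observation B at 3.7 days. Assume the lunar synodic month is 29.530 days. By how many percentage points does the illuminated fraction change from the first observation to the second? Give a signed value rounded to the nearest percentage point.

-85 pp

θ₁ = 360° × 15.0/29.530 = 182.9°, f₁ = (1 − cos θ₁)/2 = 0.999.
θ₂ = 360° × 3.7/29.530 = 45.1°, f₂ = (1 − cos θ₂)/2 = 0.147.
Change = f₂ − f₁ = -0.852 → -85 percentage points.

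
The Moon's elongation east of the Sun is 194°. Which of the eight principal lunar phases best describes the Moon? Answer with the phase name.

The full moon sector spans roughly 158°–202°; 194° falls inside it.

full moon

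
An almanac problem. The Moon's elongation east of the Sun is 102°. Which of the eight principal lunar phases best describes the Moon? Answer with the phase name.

first quarter

The first quarter sector spans roughly 68°–112°; 102° falls inside it.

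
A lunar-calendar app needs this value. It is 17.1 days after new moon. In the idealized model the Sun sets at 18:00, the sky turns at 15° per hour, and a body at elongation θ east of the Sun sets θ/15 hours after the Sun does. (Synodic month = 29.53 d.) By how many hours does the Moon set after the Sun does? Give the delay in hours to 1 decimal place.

Phase angle: θ = 360°·(17.1 d)/(29.53 d) = 208.5°.
At 15° of sky rotation per hour, 208.5° corresponds to a 13.90 h lag.
So the Moon sets 13.90 h after the Sun.

13.9 h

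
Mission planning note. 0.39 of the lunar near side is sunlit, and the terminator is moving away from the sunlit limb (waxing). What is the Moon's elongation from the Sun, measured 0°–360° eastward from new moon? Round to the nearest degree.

77°

cos θ = 1 − 2f = 0.220, giving a principal value of 77.3°.
Before full moon the principal value applies: θ = 77.3°.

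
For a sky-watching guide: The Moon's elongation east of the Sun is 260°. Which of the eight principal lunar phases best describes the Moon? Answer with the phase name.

last quarter

The last quarter sector spans roughly 248°–292°; 260° falls inside it.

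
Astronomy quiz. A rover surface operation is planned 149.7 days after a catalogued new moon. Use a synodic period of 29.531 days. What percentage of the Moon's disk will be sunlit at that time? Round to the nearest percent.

5%

149.7/29.531 = 5.069 lunations, so 5 complete cycles and 2.04 d into the next.
The Moon has covered 2.04/29.531 of its cycle, so θ ≈ 360° × 2.04/29.531 = 24.9°.
Illuminated fraction = (1 − cos 24.9°)/2 = (1 − 0.907)/2 ≈ 0.047, so 5%.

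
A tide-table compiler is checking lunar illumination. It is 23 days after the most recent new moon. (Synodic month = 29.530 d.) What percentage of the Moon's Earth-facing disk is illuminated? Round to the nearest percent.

41%

Elongation θ = 360° × 23/29.530 ≈ 280.4°.
Illuminated fraction = (1 − cos 280.4°)/2 = (1 − 0.180)/2 ≈ 0.410, so 41%.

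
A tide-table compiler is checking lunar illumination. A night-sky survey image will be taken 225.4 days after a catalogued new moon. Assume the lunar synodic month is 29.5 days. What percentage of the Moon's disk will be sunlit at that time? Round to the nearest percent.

225.4 d spans 7 complete synodic months (7 × 29.5 = 206.50 d) plus 18.90 d.
Elongation θ = 360° × 18.90/29.5 ≈ 230.6°.
With cos θ = (-0.634), the lit fraction is (1 − (-0.634))/2 ≈ 0.817, so 82%.

82%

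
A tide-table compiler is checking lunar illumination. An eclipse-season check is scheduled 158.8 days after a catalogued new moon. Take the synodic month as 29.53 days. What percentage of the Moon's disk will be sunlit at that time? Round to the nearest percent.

158.8/29.53 = 5.378 lunations, so 5 complete cycles and 11.15 d into the next.
Elongation θ = 360° × 11.15/29.53 ≈ 135.9°.
With cos θ = (-0.718), the lit fraction is (1 − (-0.718))/2 ≈ 0.859, so 86%.

86%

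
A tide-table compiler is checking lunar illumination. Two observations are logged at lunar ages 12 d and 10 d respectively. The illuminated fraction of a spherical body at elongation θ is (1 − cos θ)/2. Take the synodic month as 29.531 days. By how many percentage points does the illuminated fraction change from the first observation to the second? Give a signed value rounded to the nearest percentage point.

First observation: θ = 360°·12/29.531 = 146.3°, so f = 0.916.
Second observation: θ = 121.9°, f = 0.764.
Δf = 0.764 − 0.916 = -0.152, i.e. -15 pp.

-15 percentage points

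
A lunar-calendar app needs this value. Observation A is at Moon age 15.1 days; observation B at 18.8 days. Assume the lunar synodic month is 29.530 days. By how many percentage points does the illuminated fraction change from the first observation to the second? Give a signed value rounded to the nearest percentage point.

-17 pp

First observation: θ = 360°·15.1/29.530 = 184.1°, so f = 0.999.
Second observation: θ = 229.2°, f = 0.827.
Δf = 0.827 − 0.999 = -0.172, i.e. -17 pp.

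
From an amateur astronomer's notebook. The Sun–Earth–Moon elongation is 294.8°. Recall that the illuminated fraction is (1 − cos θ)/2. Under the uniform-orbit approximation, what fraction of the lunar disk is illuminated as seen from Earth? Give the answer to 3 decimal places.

0.290

cos 294.8° = 0.419, so f = (1 − 0.419)/2 = 0.290.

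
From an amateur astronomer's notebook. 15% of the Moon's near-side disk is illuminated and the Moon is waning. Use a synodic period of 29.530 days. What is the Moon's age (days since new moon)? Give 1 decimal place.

From f = (1 − cos θ)/2: cos θ = 1 − 2×0.15 = 0.700; arccos → 45.6°.
Since the Moon is past full (waning), take the reflex angle: θ = 360° − 45.6° = 314.4°.
Age = 29.530 × 314.4°/360° ≈ 25.79 days.

25.8 days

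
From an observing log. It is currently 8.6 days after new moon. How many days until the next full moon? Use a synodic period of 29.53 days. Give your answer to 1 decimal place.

6.2 days

Full moon occurs at elongation 180°, i.e. at age 29.53 × 180/360 = 14.765 d.
So 6.165 days remain (14.765 − 8.6).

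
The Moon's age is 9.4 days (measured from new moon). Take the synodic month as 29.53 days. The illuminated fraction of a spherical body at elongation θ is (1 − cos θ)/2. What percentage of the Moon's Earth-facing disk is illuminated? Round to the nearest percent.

Phase angle: θ = 360°·(9.4 d)/(29.53 d) = 114.6°.
With cos θ = (-0.416), the lit fraction is (1 − (-0.416))/2 ≈ 0.708, so 71%.

71%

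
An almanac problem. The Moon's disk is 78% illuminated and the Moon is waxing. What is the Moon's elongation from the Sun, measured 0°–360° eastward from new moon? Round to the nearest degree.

124°

From f = (1 − cos θ)/2: cos θ = 1 − 2×0.78 = -0.560; arccos → 124.1°.
Waxing ⇒ before full, so θ = 124.1°.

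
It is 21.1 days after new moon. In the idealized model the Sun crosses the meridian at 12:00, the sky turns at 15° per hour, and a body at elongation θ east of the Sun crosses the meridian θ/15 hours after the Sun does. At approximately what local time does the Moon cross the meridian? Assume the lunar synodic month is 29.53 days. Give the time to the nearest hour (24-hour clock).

Elongation θ = 360° × 21.1/29.53 ≈ 257.2°.
Delay after the Sun = 257.2° / (15°/h) ≈ 17.15 h.
12:00 + 17.15 h ≈ 05:09 → 05:00 to the nearest hour.

05:00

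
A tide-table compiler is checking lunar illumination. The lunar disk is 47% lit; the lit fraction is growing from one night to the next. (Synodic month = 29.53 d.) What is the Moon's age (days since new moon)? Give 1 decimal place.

7.1 days

Invert f = (1 − cos θ)/2 to get cos θ = 1 − 2(0.47) = 0.060, hence θ₀ = arccos 0.060 = 86.6°.
Before full moon the principal value applies: θ = 86.6°.
Age = 29.53 × 86.6°/360° ≈ 7.10 days.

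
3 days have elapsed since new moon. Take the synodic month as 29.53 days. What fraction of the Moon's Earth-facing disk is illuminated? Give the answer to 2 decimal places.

Elongation θ = 360° × 3/29.53 ≈ 36.6°.
cos 36.6° = 0.803, so f = (1 − 0.803)/2 = 0.098.

0.10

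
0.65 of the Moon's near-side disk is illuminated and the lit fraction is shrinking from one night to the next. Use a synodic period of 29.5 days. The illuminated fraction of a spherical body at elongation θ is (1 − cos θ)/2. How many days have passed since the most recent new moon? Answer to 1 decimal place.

cos θ = 1 − 2f = -0.300, giving a principal value of 107.5°.
Waning ⇒ past full, so θ = 360° − 107.5° = 252.5°.
Age = 29.5 × 252.5°/360° ≈ 20.69 days.

20.7 days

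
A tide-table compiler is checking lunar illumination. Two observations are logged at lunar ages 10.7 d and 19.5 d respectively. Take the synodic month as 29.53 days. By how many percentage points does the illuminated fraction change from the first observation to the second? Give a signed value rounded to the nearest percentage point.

First observation: θ = 360°·10.7/29.53 = 130.4°, so f = 0.824.
Second observation: θ = 237.7°, f = 0.767.
Δf = 0.767 − 0.824 = -0.057, i.e. -6 pp.

-6 pp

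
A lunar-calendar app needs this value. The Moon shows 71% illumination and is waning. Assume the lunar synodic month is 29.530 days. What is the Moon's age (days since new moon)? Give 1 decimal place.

20.1 days

From f = (1 − cos θ)/2: cos θ = 1 − 2×0.71 = -0.420; arccos → 114.8°.
Waning ⇒ past full, so θ = 360° − 114.8° = 245.2°.
Age = 29.530 × 245.2°/360° ≈ 20.11 days.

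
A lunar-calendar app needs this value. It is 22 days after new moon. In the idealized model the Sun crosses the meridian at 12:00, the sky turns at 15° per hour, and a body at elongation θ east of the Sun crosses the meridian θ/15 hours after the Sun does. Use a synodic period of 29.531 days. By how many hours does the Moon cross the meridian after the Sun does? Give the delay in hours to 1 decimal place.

17.9 h

The Moon has covered 22/29.531 of its cycle, so θ ≈ 360° × 22/29.531 = 268.2°.
The Moon trails the Sun by θ/15 = 268.2/15 ≈ 17.88 hours.
So the Moon crosses the meridian 17.88 h after the Sun.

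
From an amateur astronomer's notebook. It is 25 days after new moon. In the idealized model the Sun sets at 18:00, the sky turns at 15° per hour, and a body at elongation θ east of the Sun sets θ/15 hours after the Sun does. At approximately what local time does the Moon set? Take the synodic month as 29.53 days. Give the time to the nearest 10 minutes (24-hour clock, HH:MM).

Elongation θ = 360° × 25/29.53 ≈ 304.8°.
At 15° of sky rotation per hour, 304.8° corresponds to a 20.32 h lag.
18:00 + 20.318 h ≈ 14:19 → 14:20 to the nearest ten minutes.

14:20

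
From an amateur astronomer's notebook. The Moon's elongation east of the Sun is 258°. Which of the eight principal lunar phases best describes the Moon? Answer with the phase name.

last quarter

258° lies in the last quarter sector of the 8-phase cycle.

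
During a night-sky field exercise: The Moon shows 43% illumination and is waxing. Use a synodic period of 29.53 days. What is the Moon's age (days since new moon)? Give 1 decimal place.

6.7 days

Invert f = (1 − cos θ)/2 to get cos θ = 1 − 2(0.43) = 0.140, hence θ₀ = arccos 0.140 = 82.0°.
Before full moon the principal value applies: θ = 82.0°.
That fraction of the synodic month is 82.0/360 × 29.53 d ≈ 6.72 d.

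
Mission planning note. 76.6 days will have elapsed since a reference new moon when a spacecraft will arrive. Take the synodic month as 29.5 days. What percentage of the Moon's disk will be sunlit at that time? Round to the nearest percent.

91%

Reduce mod P: 76.6 − 2×29.5 = 17.60 d into the current lunation.
Elongation θ = 360° × 17.60/29.5 ≈ 214.8°.
Illuminated fraction = (1 − cos 214.8°)/2 = (1 − (-0.821))/2 ≈ 0.911, so 91%.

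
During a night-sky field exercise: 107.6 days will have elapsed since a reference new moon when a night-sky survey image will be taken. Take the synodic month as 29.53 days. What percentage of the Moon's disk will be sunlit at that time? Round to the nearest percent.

Reduce mod P: 107.6 − 3×29.53 = 19.01 d into the current lunation.
Elongation θ = 360° × 19.01/29.53 ≈ 231.8°.
cos 231.8° = (-0.619), so f = (1 − (-0.619))/2 = 0.810, so 81%.

81%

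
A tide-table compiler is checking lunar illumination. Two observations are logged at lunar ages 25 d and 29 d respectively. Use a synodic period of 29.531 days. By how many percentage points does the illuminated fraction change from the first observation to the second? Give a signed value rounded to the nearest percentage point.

θ₁ = 360° × 25/29.531 = 304.8°, f₁ = (1 − cos θ₁)/2 = 0.215.
θ₂ = 360° × 29/29.531 = 353.5°, f₂ = (1 − cos θ₂)/2 = 0.003.
Change = f₂ − f₁ = -0.212 → -21 percentage points.

-21 pp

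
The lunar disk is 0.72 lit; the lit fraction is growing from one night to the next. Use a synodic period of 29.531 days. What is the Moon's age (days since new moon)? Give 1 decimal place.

9.5 days

cos θ = 1 − 2f = -0.440, giving a principal value of 116.1°.
Before full moon the principal value applies: θ = 116.1°.
That fraction of the synodic month is 116.1/360 × 29.531 d ≈ 9.52 d.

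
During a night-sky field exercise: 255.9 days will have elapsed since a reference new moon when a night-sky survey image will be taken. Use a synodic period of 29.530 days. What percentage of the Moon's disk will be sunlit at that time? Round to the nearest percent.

75%

255.9/29.530 = 8.666 lunations, so 8 complete cycles and 19.66 d into the next.
The Moon has covered 19.66/29.530 of its cycle, so θ ≈ 360° × 19.66/29.530 = 239.7°.
Illuminated fraction = (1 − cos 239.7°)/2 = (1 − (-0.505))/2 ≈ 0.752, so 75%.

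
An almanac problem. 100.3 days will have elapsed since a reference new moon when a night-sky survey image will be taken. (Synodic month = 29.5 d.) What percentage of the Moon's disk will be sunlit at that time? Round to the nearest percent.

90%

100.3/29.5 = 3.400 lunations, so 3 complete cycles and 11.80 d into the next.
Phase angle: θ = 360°·(11.80 d)/(29.5 d) = 144.0°.
cos 144.0° = (-0.809), so f = (1 − (-0.809))/2 = 0.905, so 90%.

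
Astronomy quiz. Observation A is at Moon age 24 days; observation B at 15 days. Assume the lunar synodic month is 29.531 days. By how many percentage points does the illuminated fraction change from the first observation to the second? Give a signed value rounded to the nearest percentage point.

First observation: θ = 360°·24/29.531 = 292.6°, so f = 0.308.
Second observation: θ = 182.9°, f = 0.999.
Δf = 0.999 − 0.308 = +0.691, i.e. +69 pp.

+69 pp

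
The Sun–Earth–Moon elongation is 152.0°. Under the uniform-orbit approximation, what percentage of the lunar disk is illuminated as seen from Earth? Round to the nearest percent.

f = (1 − cos 152.0°)/2 = (1 − (-0.883))/2 ≈ 0.941, i.e. 94%.

94%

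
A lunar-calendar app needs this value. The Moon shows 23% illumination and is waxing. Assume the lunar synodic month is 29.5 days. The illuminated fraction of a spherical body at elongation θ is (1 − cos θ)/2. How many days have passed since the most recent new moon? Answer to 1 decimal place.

4.7 days

Invert f = (1 − cos θ)/2 to get cos θ = 1 − 2(0.23) = 0.540, hence θ₀ = arccos 0.540 = 57.3°.
Before full moon the principal value applies: θ = 57.3°.
That fraction of the synodic month is 57.3/360 × 29.5 d ≈ 4.70 d.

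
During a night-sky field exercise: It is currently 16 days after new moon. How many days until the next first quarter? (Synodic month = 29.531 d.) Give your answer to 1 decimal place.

20.9 days

First quarter occurs at elongation 90°, i.e. at age 29.531 × 90/360 = 7.383 d.
Already past this cycle's first quarter; the next is at 7.383 + 29.531 = 36.914 d, so 36.914 − 16 = 20.914 days.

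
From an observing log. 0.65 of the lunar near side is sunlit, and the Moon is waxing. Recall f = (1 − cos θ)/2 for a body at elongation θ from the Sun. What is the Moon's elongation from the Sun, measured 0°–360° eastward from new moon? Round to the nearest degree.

cos θ = 1 − 2f = -0.300, giving a principal value of 107.5°.
Before full moon the principal value applies: θ = 107.5°.

107°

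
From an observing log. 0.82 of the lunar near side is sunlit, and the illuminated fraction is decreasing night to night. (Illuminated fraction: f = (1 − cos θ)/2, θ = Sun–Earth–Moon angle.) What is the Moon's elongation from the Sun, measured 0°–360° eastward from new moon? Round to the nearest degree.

From f = (1 − cos θ)/2: cos θ = 1 − 2×0.82 = -0.640; arccos → 129.8°.
A waning Moon lies in 180°–360°, so θ = 360° − 129.8° = 230.2°.

230°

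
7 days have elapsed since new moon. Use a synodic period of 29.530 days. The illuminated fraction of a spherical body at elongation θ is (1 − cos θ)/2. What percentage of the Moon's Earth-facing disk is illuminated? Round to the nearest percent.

46%

Phase angle: θ = 360°·(7 d)/(29.530 d) = 85.3°.
With cos θ = 0.081, the lit fraction is (1 − 0.081)/2 ≈ 0.459, so 46%.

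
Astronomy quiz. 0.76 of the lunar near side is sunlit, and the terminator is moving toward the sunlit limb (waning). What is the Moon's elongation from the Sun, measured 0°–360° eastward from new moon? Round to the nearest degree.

239°

Invert f = (1 − cos θ)/2 to get cos θ = 1 − 2(0.76) = -0.520, hence θ₀ = arccos -0.520 = 121.3°.
Waning ⇒ past full, so θ = 360° − 121.3° = 238.7°.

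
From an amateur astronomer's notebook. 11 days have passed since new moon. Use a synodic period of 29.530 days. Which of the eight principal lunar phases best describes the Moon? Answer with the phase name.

waxing gibbous

At 11/29.530 of the cycle, θ ≈ 134° — the waxing gibbous range.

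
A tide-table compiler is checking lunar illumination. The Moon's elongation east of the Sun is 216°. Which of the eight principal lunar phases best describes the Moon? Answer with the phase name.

The waning gibbous sector spans roughly 202°–248°; 216° falls inside it.

waning gibbous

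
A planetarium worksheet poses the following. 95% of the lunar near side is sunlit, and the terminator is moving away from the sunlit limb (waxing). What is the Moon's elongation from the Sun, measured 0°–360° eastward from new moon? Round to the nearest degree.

Invert f = (1 − cos θ)/2 to get cos θ = 1 − 2(0.95) = -0.900, hence θ₀ = arccos -0.900 = 154.2°.
Waxing ⇒ before full, so θ = 154.2°.

154°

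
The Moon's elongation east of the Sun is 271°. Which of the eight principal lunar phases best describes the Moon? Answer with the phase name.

last quarter

The last quarter sector spans roughly 248°–292°; 271° falls inside it.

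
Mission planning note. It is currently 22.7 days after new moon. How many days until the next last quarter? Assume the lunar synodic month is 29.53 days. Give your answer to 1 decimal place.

Last quarter is 0.75 of the way through the cycle: age 0.75 × 29.53 = 22.148 d.
Already past this cycle's last quarter; the next is at 22.148 + 29.53 = 51.678 d, so 51.678 − 22.7 = 28.978 days.

29.0 days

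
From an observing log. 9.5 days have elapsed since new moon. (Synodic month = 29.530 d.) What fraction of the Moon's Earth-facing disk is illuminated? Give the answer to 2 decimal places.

Phase angle: θ = 360°·(9.5 d)/(29.530 d) = 115.8°.
Illuminated fraction = (1 − cos 115.8°)/2 = (1 − (-0.435))/2 ≈ 0.718.

0.72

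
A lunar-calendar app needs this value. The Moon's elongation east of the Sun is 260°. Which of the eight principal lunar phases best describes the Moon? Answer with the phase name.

last quarter

The last quarter sector spans roughly 248°–292°; 260° falls inside it.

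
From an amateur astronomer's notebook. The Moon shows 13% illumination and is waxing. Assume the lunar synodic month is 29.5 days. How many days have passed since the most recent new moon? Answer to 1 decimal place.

Invert f = (1 − cos θ)/2 to get cos θ = 1 − 2(0.13) = 0.740, hence θ₀ = arccos 0.740 = 42.3°.
The Moon is waxing (0°–180°), so θ = 42.3° directly.
At 360°/29.5 d per day, 42.3° corresponds to 3.46 days.

3.5 days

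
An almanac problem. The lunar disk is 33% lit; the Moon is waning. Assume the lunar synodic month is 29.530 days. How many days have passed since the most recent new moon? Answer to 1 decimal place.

Invert f = (1 − cos θ)/2 to get cos θ = 1 − 2(0.33) = 0.340, hence θ₀ = arccos 0.340 = 70.1°.
Waning ⇒ past full, so θ = 360° − 70.1° = 289.9°.
That fraction of the synodic month is 289.9/360 × 29.530 d ≈ 23.78 d.

23.8 days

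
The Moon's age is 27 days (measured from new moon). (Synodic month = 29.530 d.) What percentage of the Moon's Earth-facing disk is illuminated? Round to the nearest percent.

Elongation θ = 360° × 27/29.530 ≈ 329.2°.
Illuminated fraction = (1 − cos 329.2°)/2 = (1 − 0.859)/2 ≈ 0.071, so 7%.

7%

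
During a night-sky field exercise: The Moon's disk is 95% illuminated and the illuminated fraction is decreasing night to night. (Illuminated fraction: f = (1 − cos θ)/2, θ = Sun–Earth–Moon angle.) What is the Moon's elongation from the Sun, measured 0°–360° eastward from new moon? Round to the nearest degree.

206°

cos θ = 1 − 2f = -0.900, giving a principal value of 154.2°.
Waning ⇒ past full, so θ = 360° − 154.2° = 205.8°.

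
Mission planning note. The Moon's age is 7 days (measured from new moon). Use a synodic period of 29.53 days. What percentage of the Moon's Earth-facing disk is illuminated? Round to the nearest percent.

46%

The Moon has covered 7/29.53 of its cycle, so θ ≈ 360° × 7/29.53 = 85.3°.
cos 85.3° = 0.081, so f = (1 − 0.081)/2 = 0.459, so 46%.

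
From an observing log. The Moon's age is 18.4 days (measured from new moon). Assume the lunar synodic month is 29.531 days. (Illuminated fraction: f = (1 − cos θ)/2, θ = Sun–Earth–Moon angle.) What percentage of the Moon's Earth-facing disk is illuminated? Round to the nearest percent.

Elongation θ = 360° × 18.4/29.531 ≈ 224.3°.
With cos θ = (-0.716), the lit fraction is (1 − (-0.716))/2 ≈ 0.858, so 86%.

86%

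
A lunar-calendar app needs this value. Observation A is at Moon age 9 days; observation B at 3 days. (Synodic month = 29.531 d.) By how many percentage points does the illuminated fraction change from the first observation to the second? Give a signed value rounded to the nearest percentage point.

First observation: θ = 360°·9/29.531 = 109.7°, so f = 0.669.
Second observation: θ = 36.6°, f = 0.098.
Δf = 0.098 − 0.669 = -0.570, i.e. -57 pp.

-57 pp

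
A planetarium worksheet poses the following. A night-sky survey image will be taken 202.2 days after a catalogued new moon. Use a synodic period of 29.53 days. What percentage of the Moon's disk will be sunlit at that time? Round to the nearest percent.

21%

Reduce mod P: 202.2 − 6×29.53 = 25.02 d into the current lunation.
Elongation θ = 360° × 25.02/29.53 ≈ 305.0°.
With cos θ = 0.574, the lit fraction is (1 − 0.574)/2 ≈ 0.213, so 21%.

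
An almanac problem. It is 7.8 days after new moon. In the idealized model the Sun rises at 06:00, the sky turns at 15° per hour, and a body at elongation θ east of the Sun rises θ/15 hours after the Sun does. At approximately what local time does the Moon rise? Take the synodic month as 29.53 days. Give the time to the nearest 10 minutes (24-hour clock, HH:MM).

The Moon has covered 7.8/29.53 of its cycle, so θ ≈ 360° × 7.8/29.53 = 95.1°.
At 15° of sky rotation per hour, 95.1° corresponds to a 6.34 h lag.
06:00 + 6.339 h ≈ 12:20 → 12:20 to the nearest ten minutes.

12:20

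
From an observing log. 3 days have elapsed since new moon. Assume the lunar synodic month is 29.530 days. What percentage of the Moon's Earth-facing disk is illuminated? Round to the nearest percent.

The Moon has covered 3/29.530 of its cycle, so θ ≈ 360° × 3/29.530 = 36.6°.
cos 36.6° = 0.803, so f = (1 − 0.803)/2 = 0.098, so 10%.

10%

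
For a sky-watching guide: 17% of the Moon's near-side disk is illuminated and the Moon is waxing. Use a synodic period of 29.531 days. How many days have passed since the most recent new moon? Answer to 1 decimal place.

cos θ = 1 − 2f = 0.660, giving a principal value of 48.7°.
The Moon is waxing (0°–180°), so θ = 48.7° directly.
That fraction of the synodic month is 48.7/360 × 29.531 d ≈ 3.99 d.

4.0 days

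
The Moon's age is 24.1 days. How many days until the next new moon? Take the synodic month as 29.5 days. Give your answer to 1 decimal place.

The next new moon completes the synodic month: 29.5 − 24.1 = 5.400 days.

5.4 days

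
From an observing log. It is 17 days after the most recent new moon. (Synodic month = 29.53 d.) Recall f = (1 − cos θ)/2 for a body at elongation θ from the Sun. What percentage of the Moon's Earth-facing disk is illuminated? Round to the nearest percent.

94%

The Moon has covered 17/29.53 of its cycle, so θ ≈ 360° × 17/29.53 = 207.2°.
With cos θ = (-0.889), the lit fraction is (1 − (-0.889))/2 ≈ 0.945, so 94%.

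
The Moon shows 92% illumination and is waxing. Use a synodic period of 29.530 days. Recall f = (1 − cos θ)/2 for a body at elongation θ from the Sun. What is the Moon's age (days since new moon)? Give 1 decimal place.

cos θ = 1 − 2f = -0.840, giving a principal value of 147.1°.
Waxing ⇒ before full, so θ = 147.1°.
Age = 29.530 × 147.1°/360° ≈ 12.07 days.

12.1 days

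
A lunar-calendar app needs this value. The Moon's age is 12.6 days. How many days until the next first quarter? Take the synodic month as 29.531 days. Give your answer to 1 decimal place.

First quarter occurs at elongation 90°, i.e. at age 29.531 × 90/360 = 7.383 d.
Already past this cycle's first quarter; the next is at 7.383 + 29.531 = 36.914 d, so 36.914 − 12.6 = 24.314 days.

24.3 days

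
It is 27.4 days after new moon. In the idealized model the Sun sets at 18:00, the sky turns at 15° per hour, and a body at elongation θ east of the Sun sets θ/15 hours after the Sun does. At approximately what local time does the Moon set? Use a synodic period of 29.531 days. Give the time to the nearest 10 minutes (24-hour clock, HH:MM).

The Moon has covered 27.4/29.531 of its cycle, so θ ≈ 360° × 27.4/29.531 = 334.0°.
The Moon trails the Sun by θ/15 = 334.0/15 ≈ 22.27 hours.
18:00 + 22.268 h ≈ 16:16 → 16:20 to the nearest ten minutes.

16:20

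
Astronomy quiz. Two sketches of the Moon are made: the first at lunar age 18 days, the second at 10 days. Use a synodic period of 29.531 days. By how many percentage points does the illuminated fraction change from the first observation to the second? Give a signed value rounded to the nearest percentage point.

θ₁ = 360° × 18/29.531 = 219.4°, f₁ = (1 − cos θ₁)/2 = 0.886.
θ₂ = 360° × 10/29.531 = 121.9°, f₂ = (1 − cos θ₂)/2 = 0.764.
Change = f₂ − f₁ = -0.122 → -12 percentage points.

-12 percentage points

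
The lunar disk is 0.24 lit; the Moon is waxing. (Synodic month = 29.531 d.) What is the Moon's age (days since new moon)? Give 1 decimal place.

4.8 days

From f = (1 − cos θ)/2: cos θ = 1 − 2×0.24 = 0.520; arccos → 58.7°.
Before full moon the principal value applies: θ = 58.7°.
At 360°/29.531 d per day, 58.7° corresponds to 4.81 days.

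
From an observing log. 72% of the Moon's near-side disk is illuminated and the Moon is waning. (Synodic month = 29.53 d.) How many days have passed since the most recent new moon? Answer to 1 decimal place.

20.0 days

cos θ = 1 − 2f = -0.440, giving a principal value of 116.1°.
Since the Moon is past full (waning), take the reflex angle: θ = 360° − 116.1° = 243.9°.
At 360°/29.53 d per day, 243.9° corresponds to 20.01 days.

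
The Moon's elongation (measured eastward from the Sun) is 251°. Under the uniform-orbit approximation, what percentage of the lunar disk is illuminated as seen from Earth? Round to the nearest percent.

66%

f = (1 − cos 251°)/2 = (1 − (-0.326))/2 ≈ 0.663, i.e. 66%.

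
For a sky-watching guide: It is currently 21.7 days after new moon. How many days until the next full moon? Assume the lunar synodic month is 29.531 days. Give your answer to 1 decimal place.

22.6 days

Full moon is 0.5 of the way through the cycle: age 0.5 × 29.531 = 14.765 d.
Already past this cycle's full moon; the next is at 14.765 + 29.531 = 44.296 d, so 44.296 − 21.7 = 22.596 days.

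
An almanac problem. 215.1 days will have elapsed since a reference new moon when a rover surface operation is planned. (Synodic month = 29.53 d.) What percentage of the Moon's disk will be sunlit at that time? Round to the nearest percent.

61%

215.1 d spans 7 complete synodic months (7 × 29.53 = 206.71 d) plus 8.39 d.
The Moon has covered 8.39/29.53 of its cycle, so θ ≈ 360° × 8.39/29.53 = 102.3°.
Illuminated fraction = (1 − cos 102.3°)/2 = (1 − (-0.213))/2 ≈ 0.606, so 61%.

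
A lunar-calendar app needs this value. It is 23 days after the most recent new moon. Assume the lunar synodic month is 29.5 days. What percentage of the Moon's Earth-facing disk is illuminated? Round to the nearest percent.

41%

Elongation θ = 360° × 23/29.5 ≈ 280.7°.
Illuminated fraction = (1 − cos 280.7°)/2 = (1 − 0.185)/2 ≈ 0.407, so 41%.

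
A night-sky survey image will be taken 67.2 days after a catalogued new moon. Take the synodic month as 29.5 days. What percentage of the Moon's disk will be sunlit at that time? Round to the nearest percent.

Reduce mod P: 67.2 − 2×29.5 = 8.20 d into the current lunation.
The Moon has covered 8.20/29.5 of its cycle, so θ ≈ 360° × 8.20/29.5 = 100.1°.
cos 100.1° = (-0.175), so f = (1 − (-0.175))/2 = 0.587, so 59%.

59%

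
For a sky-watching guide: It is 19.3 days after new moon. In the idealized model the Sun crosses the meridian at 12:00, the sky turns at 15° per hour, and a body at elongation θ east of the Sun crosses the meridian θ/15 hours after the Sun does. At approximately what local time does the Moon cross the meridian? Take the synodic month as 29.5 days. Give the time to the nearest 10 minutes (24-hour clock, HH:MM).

The Moon has covered 19.3/29.5 of its cycle, so θ ≈ 360° × 19.3/29.5 = 235.5°.
Delay after the Sun = 235.5° / (15°/h) ≈ 15.70 h.
12:00 + 15.702 h ≈ 03:42 → 03:40 to the nearest ten minutes.

03:40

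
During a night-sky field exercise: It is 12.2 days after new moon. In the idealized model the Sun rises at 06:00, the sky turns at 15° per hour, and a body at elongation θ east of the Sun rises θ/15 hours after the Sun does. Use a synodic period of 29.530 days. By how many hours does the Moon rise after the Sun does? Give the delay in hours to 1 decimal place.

9.9 h

Phase angle: θ = 360°·(12.2 d)/(29.530 d) = 148.7°.
At 15° of sky rotation per hour, 148.7° corresponds to a 9.92 h lag.
So the Moon rises 9.92 h after the Sun.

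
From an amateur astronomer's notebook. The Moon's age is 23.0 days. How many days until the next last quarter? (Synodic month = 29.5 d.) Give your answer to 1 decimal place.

Last quarter is 0.75 of the way through the cycle: age 0.75 × 29.5 = 22.125 d.
Already past this cycle's last quarter; the next is at 22.125 + 29.5 = 51.625 d, so 51.625 − 23.0 = 28.625 days.

28.6 days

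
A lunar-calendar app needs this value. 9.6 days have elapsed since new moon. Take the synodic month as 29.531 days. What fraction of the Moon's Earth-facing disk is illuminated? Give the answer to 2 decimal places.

Elongation θ = 360° × 9.6/29.531 ≈ 117.0°.
Illuminated fraction = (1 − cos 117.0°)/2 = (1 − (-0.454))/2 ≈ 0.727.

0.73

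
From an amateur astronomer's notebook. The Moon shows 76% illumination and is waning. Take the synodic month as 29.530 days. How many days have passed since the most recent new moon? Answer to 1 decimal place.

19.6 days

From f = (1 − cos θ)/2: cos θ = 1 − 2×0.76 = -0.520; arccos → 121.3°.
Since the Moon is past full (waning), take the reflex angle: θ = 360° − 121.3° = 238.7°.
Age = 29.530 × 238.7°/360° ≈ 19.58 days.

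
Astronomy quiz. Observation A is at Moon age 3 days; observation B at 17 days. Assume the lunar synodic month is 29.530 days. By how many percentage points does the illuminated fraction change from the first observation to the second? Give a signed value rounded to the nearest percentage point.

+85 percentage points

θ₁ = 360° × 3/29.530 = 36.6°, f₁ = (1 − cos θ₁)/2 = 0.098.
θ₂ = 360° × 17/29.530 = 207.2°, f₂ = (1 − cos θ₂)/2 = 0.945.
Change = f₂ − f₁ = +0.846 → +85 percentage points.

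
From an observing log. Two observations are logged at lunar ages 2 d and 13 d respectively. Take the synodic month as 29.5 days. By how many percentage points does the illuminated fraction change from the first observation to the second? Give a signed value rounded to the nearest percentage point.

First observation: θ = 360°·2/29.5 = 24.4°, so f = 0.045.
Second observation: θ = 158.6°, f = 0.966.
Δf = 0.966 − 0.045 = +0.921, i.e. +92 pp.

+92 pp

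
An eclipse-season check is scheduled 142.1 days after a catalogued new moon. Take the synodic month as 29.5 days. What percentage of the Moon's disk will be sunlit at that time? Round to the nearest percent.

142.1 d spans 4 complete synodic months (4 × 29.5 = 118.00 d) plus 24.10 d.
Elongation θ = 360° × 24.10/29.5 ≈ 294.1°.
cos 294.1° = 0.408, so f = (1 − 0.408)/2 = 0.296, so 30%.

30%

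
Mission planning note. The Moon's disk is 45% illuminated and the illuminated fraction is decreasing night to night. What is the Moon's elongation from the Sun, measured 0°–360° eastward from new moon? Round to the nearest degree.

276°

cos θ = 1 − 2f = 0.100, giving a principal value of 84.3°.
Waning ⇒ past full, so θ = 360° − 84.3° = 275.7°.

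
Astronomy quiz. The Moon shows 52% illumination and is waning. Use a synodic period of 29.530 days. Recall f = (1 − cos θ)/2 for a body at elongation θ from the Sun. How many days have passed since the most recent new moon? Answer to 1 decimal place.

cos θ = 1 − 2f = -0.040, giving a principal value of 92.3°.
A waning Moon lies in 180°–360°, so θ = 360° − 92.3° = 267.7°.
Age = 29.530 × 267.7°/360° ≈ 21.96 days.

22.0 days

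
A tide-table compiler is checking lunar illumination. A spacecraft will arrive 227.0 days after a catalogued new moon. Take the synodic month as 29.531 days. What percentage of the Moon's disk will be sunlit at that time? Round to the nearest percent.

227.0 d spans 7 complete synodic months (7 × 29.531 = 206.72 d) plus 20.28 d.
Elongation θ = 360° × 20.28/29.531 ≈ 247.3°.
With cos θ = (-0.387), the lit fraction is (1 − (-0.387))/2 ≈ 0.693, so 69%.

69%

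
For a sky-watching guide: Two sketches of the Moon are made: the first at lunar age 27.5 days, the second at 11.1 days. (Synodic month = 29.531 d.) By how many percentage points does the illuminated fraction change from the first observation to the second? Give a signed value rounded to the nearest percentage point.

θ₁ = 360° × 27.5/29.531 = 335.2°, f₁ = (1 − cos θ₁)/2 = 0.046.
θ₂ = 360° × 11.1/29.531 = 135.3°, f₂ = (1 − cos θ₂)/2 = 0.855.
Change = f₂ − f₁ = +0.810 → +81 percentage points.

+81 pp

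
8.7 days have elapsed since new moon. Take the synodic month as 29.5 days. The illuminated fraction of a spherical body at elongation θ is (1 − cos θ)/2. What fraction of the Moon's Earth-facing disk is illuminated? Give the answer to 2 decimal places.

0.64

Phase angle: θ = 360°·(8.7 d)/(29.5 d) = 106.2°.
With cos θ = (-0.278), the lit fraction is (1 − (-0.278))/2 ≈ 0.639.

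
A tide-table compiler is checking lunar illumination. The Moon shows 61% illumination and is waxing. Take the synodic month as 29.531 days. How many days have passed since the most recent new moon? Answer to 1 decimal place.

Invert f = (1 − cos θ)/2 to get cos θ = 1 − 2(0.61) = -0.220, hence θ₀ = arccos -0.220 = 102.7°.
The Moon is waxing (0°–180°), so θ = 102.7° directly.
Age = 29.531 × 102.7°/360° ≈ 8.43 days.

8.4 days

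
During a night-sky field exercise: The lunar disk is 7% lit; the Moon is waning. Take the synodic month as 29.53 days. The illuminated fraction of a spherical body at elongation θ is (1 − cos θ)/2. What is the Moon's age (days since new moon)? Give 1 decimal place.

27.0 days

Invert f = (1 − cos θ)/2 to get cos θ = 1 − 2(0.07) = 0.860, hence θ₀ = arccos 0.860 = 30.7°.
Since the Moon is past full (waning), take the reflex angle: θ = 360° − 30.7° = 329.3°.
That fraction of the synodic month is 329.3/360 × 29.53 d ≈ 27.01 d.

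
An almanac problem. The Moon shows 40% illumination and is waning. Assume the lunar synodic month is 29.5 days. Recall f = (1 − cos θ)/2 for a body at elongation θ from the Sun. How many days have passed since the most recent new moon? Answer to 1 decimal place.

cos θ = 1 − 2f = 0.200, giving a principal value of 78.5°.
Since the Moon is past full (waning), take the reflex angle: θ = 360° − 78.5° = 281.5°.
At 360°/29.5 d per day, 281.5° corresponds to 23.07 days.

23.1 days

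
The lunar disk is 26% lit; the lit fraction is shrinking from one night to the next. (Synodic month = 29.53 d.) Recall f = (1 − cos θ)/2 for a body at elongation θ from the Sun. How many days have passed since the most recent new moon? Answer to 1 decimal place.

From f = (1 − cos θ)/2: cos θ = 1 − 2×0.26 = 0.480; arccos → 61.3°.
A waning Moon lies in 180°–360°, so θ = 360° − 61.3° = 298.7°.
At 360°/29.53 d per day, 298.7° corresponds to 24.50 days.

24.5 days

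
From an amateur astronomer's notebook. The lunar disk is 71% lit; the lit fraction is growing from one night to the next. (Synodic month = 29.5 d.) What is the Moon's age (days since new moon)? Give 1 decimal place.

9.4 days

Invert f = (1 − cos θ)/2 to get cos θ = 1 − 2(0.71) = -0.420, hence θ₀ = arccos -0.420 = 114.8°.
Before full moon the principal value applies: θ = 114.8°.
At 360°/29.5 d per day, 114.8° corresponds to 9.41 days.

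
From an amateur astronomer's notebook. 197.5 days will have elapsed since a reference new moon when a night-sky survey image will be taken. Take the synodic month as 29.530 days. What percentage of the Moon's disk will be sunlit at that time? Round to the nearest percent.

Reduce mod P: 197.5 − 6×29.530 = 20.32 d into the current lunation.
Elongation θ = 360° × 20.32/29.530 ≈ 247.7°.
Illuminated fraction = (1 − cos 247.7°)/2 = (1 − (-0.379))/2 ≈ 0.690, so 69%.

69%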